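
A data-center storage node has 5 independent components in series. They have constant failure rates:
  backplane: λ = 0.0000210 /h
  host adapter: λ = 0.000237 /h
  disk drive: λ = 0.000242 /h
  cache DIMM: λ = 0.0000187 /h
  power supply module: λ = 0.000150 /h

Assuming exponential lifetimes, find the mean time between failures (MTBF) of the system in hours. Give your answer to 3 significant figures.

Series of exponential components: λ_sys = Σ λ_i
λ_sys = 0.0000210 + 0.000237 + 0.000242 + 0.0000187 + 0.000150 = 6.6870e-04 /h
MTBF = 1 / λ_sys = 1500 h

1500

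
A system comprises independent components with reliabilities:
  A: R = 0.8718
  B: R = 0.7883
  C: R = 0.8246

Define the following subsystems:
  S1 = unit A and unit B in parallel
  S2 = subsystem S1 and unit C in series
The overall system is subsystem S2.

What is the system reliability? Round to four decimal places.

Parallel (A and B): 1 − (1 − 0.871800)(1 − 0.788300) = 0.972860
Series ([0.972860] and C): 0.972860 × 0.824600 = 0.8022

0.8022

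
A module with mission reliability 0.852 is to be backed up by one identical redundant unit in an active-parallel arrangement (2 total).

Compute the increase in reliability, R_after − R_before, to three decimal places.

0.126

R_before = 0.852
R_after = 1 − (1 − 0.852)^2 = 0.978
ΔR = 0.978 − 0.852 = 0.126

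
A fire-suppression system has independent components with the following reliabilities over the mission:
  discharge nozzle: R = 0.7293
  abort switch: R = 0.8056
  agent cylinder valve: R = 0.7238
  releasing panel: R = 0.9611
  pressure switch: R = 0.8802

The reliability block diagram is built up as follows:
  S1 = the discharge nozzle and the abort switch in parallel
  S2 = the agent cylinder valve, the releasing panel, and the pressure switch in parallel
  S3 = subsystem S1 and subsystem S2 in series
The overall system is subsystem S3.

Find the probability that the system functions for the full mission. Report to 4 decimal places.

0.9462

Parallel (discharge nozzle and abort switch): 1 − (1 − 0.729300)(1 − 0.805600) = 0.947376
Parallel (agent cylinder valve, releasing panel, and pressure switch): 1 − (1 − 0.723800)(1 − 0.961100)(1 − 0.880200) = 0.998713
Series ([0.947376] and [0.998713]): 0.947376 × 0.998713 = 0.9462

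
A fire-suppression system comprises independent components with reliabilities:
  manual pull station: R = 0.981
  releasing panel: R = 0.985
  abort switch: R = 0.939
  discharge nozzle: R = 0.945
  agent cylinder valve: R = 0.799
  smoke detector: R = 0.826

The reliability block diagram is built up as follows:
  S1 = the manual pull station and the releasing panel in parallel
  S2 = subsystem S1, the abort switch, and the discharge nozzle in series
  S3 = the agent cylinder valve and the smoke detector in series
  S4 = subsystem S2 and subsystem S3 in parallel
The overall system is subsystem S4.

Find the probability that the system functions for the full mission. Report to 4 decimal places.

0.9616

Parallel (manual pull station and releasing panel): 1 − (1 − 0.981000)(1 − 0.985000) = 0.999715
Series ([0.999715], abort switch, and discharge nozzle): 0.999715 × 0.939000 × 0.945000 = 0.887102
Series (agent cylinder valve and smoke detector): 0.799000 × 0.826000 = 0.659974
Parallel ([0.887102] and [0.659974]): 1 − (1 − 0.887102)(1 − 0.659974) = 0.9616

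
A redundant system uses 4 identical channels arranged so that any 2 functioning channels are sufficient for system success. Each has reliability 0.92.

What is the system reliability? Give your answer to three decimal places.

R = Σ_{i=2}^{4} C(4,i) p^i (1−p)^{4−i} with p = 0.92
C(4,2)·0.92^2·0.08^2 = 0.03250
C(4,3)·0.92^3·0.08^1 = 0.24918
C(4,4)·0.92^4·0.08^0 = 0.71639
Sum = 0.998

0.998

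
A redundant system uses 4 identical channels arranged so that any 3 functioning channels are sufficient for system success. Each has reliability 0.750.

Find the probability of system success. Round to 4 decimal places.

0.7383

R = Σ_{i=3}^{4} C(4,i) p^i (1−p)^{4−i} with p = 0.750
C(4,3)·0.750^3·0.250^1 = 0.421875
C(4,4)·0.750^4·0.250^0 = 0.316406
Sum = 0.7383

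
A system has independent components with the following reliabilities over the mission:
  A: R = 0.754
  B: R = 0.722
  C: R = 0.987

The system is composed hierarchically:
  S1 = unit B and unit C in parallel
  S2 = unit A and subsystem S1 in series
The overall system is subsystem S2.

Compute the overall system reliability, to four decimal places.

0.7513

Parallel (B and C): 1 − (1 − 0.722000)(1 − 0.987000) = 0.996386
Series (A and [0.996386]): 0.754000 × 0.996386 = 0.7513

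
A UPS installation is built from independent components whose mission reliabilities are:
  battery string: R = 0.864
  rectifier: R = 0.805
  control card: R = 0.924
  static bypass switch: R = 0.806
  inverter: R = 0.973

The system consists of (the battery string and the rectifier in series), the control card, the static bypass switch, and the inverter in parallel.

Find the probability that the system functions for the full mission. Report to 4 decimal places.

Series (battery string and rectifier): 0.864000 × 0.805000 = 0.695520
Parallel ([0.695520], control card, static bypass switch, and inverter): 1 − (1 − 0.695520)(1 − 0.924000)(1 − 0.806000)(1 − 0.973000) = 0.9999

0.9999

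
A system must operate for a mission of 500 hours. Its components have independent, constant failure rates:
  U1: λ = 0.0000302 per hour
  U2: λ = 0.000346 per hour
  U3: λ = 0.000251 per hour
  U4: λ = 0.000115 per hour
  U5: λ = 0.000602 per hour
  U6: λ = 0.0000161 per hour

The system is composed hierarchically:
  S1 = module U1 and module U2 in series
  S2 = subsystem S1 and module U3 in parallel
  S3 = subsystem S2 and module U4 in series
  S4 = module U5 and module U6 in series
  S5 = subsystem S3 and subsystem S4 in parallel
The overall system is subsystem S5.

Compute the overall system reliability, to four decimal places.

0.9801

R(U1) = exp(−0.0000302 × 500) = 0.985013
R(U2) = exp(−0.000346 × 500) = 0.841138
R(U3) = exp(−0.000251 × 500) = 0.882056
R(U4) = exp(−0.000115 × 500) = 0.944122
R(U5) = exp(−0.000602 × 500) = 0.740078
R(U6) = exp(−0.0000161 × 500) = 0.991982
Series (U1 and U2): 0.985013 × 0.841138 = 0.828532
Parallel ([0.828532] and U3): 1 − (1 − 0.828532)(1 − 0.882056) = 0.979776
Series ([0.979776] and U4): 0.979776 × 0.944122 = 0.925028
Series (U5 and U6): 0.740078 × 0.991982 = 0.734144
Parallel ([0.925028] and [0.734144]): 1 − (1 − 0.925028)(1 − 0.734144) = 0.9801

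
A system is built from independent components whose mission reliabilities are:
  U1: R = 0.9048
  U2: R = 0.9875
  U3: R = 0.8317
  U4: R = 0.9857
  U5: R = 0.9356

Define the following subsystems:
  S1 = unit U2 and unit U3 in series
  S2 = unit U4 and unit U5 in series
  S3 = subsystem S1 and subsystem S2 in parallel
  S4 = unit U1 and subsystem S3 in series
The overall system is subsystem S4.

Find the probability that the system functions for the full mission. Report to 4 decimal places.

0.8922

Series (U2 and U3): 0.987500 × 0.831700 = 0.821304
Series (U4 and U5): 0.985700 × 0.935600 = 0.922221
Parallel ([0.821304] and [0.922221]): 1 − (1 − 0.821304)(1 − 0.922221) = 0.986101
Series (U1 and [0.986101]): 0.904800 × 0.986101 = 0.8922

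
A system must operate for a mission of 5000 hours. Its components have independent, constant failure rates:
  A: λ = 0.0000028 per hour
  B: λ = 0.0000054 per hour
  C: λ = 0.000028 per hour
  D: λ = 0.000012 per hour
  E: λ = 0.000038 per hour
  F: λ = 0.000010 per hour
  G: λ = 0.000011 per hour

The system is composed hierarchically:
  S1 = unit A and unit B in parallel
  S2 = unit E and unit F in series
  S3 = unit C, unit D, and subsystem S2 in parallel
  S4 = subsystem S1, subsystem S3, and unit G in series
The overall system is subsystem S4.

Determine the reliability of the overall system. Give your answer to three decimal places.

0.945

R(A) = exp(−0.0000028 × 5000) = 0.98610
R(B) = exp(−0.0000054 × 5000) = 0.97336
R(C) = exp(−0.000028 × 5000) = 0.86936
R(D) = exp(−0.000012 × 5000) = 0.94176
R(E) = exp(−0.000038 × 5000) = 0.82696
R(F) = exp(−0.000010 × 5000) = 0.95123
R(G) = exp(−0.000011 × 5000) = 0.94649
Parallel (A and B): 1 − (1 − 0.98610)(1 − 0.97336) = 0.99963
Series (E and F): 0.82696 × 0.95123 = 0.78663
Parallel (C, D, and [0.78663]): 1 − (1 − 0.86936)(1 − 0.94176)(1 − 0.78663) = 0.99838
Series ([0.99963], [0.99838], and G): 0.99963 × 0.99838 × 0.94649 = 0.945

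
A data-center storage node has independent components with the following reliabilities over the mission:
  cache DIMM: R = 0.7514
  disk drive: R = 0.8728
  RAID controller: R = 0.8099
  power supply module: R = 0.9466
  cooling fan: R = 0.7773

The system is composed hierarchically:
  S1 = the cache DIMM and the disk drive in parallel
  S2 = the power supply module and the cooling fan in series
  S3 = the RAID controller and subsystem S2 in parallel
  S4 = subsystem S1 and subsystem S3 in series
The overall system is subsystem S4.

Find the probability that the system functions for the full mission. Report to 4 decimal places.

0.9197

Parallel (cache DIMM and disk drive): 1 − (1 − 0.751400)(1 − 0.872800) = 0.968378
Series (power supply module and cooling fan): 0.946600 × 0.777300 = 0.735792
Parallel (RAID controller and [0.735792]): 1 − (1 − 0.809900)(1 − 0.735792) = 0.949774
Series ([0.968378] and [0.949774]): 0.968378 × 0.949774 = 0.9197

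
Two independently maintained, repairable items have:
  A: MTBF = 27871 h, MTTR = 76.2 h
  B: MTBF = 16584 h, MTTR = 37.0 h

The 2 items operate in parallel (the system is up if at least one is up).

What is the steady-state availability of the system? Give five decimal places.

A(A) = MTBF/(MTBF+MTTR) = 27871/(27871+76.2) = 0.997273
A(B) = MTBF/(MTBF+MTTR) = 16584/(16584+37.0) = 0.997774
Parallel availability: 1 − (1 − 0.997273)(1 − 0.997774) = 0.99999

0.99999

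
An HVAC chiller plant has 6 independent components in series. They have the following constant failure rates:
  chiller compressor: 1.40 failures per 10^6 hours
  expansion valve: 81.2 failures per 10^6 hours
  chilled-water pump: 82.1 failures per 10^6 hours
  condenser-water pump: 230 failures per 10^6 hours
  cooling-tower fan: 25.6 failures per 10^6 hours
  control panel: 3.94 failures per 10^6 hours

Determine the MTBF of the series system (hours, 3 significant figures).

Series of exponential components: λ_sys = Σ λ_i
λ_sys = 0.00000140 + 0.0000812 + 0.0000821 + 0.000230 + 0.0000256 + 0.00000394 = 4.2424e-04 /h
MTBF = 1 / λ_sys = 2360 h

2360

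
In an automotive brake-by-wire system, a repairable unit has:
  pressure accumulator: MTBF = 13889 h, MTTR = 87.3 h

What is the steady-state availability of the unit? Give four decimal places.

0.9938

A(pressure accumulator) = MTBF/(MTBF+MTTR) = 13889/(13889+87.3) = 0.9938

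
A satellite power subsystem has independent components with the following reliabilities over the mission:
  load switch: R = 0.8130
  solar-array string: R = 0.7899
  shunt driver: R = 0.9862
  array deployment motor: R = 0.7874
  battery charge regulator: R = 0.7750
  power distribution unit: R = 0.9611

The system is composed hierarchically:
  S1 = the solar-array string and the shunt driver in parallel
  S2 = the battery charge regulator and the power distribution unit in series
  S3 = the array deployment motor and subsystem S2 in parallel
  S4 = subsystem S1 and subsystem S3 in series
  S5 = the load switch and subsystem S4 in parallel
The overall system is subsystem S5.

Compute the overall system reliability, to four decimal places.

0.9893

Parallel (solar-array string and shunt driver): 1 − (1 − 0.789900)(1 − 0.986200) = 0.997101
Series (battery charge regulator and power distribution unit): 0.775000 × 0.961100 = 0.744853
Parallel (array deployment motor and [0.744853]): 1 − (1 − 0.787400)(1 − 0.744853) = 0.945756
Series ([0.997101] and [0.945756]): 0.997101 × 0.945756 = 0.943014
Parallel (load switch and [0.943014]): 1 − (1 − 0.813000)(1 − 0.943014) = 0.9893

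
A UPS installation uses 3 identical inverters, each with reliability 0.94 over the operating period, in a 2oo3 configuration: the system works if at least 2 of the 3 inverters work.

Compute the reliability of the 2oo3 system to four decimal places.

0.9896

R = Σ_{i=2}^{3} C(3,i) p^i (1−p)^{3−i} with p = 0.94
C(3,2)·0.94^2·0.06^1 = 0.159048
C(3,3)·0.94^3·0.06^0 = 0.830584
Sum = 0.9896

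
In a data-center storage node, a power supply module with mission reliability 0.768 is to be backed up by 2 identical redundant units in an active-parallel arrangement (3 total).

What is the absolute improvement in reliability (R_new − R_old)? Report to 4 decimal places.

0.2195

R_before = 0.768
R_after = 1 − (1 − 0.768)^3 = 0.9875
ΔR = 0.9875 − 0.768 = 0.2195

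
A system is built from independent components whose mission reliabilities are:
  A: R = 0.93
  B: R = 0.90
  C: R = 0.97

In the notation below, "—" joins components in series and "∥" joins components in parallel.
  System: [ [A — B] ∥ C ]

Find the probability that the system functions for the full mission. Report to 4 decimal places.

Series (A and B): 0.930000 × 0.900000 = 0.837000
Parallel ([0.837000] and C): 1 − (1 − 0.837000)(1 − 0.970000) = 0.9951

0.9951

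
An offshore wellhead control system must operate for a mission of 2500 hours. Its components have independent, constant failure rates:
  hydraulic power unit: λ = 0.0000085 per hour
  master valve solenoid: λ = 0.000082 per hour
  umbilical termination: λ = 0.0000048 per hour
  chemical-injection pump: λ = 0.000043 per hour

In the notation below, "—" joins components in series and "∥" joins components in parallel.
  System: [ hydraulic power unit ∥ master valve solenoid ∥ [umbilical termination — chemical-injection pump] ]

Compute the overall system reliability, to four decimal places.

R(hydraulic power unit) = exp(−0.0000085 × 2500) = 0.978974
R(master valve solenoid) = exp(−0.000082 × 2500) = 0.814647
R(umbilical termination) = exp(−0.0000048 × 2500) = 0.988072
R(chemical-injection pump) = exp(−0.000043 × 2500) = 0.898077
Series (umbilical termination and chemical-injection pump): 0.988072 × 0.898077 = 0.887365
Parallel (hydraulic power unit, master valve solenoid, and [0.887365]): 1 − (1 − 0.978974)(1 − 0.814647)(1 − 0.887365) = 0.9996

0.9996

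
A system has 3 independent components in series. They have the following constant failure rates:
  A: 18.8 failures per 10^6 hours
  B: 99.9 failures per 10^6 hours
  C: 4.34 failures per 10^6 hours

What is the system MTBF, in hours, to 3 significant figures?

Series of exponential components: λ_sys = Σ λ_i
λ_sys = 0.0000188 + 0.0000999 + 0.00000434 = 1.2304e-04 /h
MTBF = 1 / λ_sys = 8130 h

8130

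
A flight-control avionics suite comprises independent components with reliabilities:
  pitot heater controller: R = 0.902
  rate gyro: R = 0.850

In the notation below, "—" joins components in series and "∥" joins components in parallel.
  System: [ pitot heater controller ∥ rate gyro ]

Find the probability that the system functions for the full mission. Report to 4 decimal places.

Parallel (pitot heater controller and rate gyro): 1 − (1 − 0.902000)(1 − 0.850000) = 0.9853

0.9853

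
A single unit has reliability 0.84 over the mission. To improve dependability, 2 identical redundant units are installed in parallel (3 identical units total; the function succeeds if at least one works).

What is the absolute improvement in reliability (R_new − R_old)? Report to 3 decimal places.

R_before = 0.84
R_after = 1 − (1 − 0.84)^3 = 0.996
ΔR = 0.996 − 0.84 = 0.156

0.156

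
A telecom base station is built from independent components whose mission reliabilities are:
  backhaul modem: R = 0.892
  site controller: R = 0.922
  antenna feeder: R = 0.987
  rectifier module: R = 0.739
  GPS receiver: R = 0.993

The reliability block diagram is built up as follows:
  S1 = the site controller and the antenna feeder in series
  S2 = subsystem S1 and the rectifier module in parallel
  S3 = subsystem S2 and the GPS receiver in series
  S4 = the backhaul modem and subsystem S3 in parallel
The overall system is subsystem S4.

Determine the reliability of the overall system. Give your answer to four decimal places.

Series (site controller and antenna feeder): 0.922000 × 0.987000 = 0.910014
Parallel ([0.910014] and rectifier module): 1 − (1 − 0.910014)(1 − 0.739000) = 0.976514
Series ([0.976514] and GPS receiver): 0.976514 × 0.993000 = 0.969678
Parallel (backhaul modem and [0.969678]): 1 − (1 − 0.892000)(1 − 0.969678) = 0.9967

0.9967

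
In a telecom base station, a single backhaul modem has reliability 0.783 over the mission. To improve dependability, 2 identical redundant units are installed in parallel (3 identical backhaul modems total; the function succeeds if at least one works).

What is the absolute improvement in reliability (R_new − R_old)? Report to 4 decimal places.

0.2068

R_before = 0.783
R_after = 1 − (1 − 0.783)^3 = 0.9898
ΔR = 0.9898 − 0.783 = 0.2068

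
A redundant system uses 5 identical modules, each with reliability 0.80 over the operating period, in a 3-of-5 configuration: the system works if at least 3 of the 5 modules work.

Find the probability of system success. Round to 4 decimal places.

R = Σ_{i=3}^{5} C(5,i) p^i (1−p)^{5−i} with p = 0.80
C(5,3)·0.80^3·0.20^2 = 0.204800
C(5,4)·0.80^4·0.20^1 = 0.409600
C(5,5)·0.80^5·0.20^0 = 0.327680
Sum = 0.9421

0.9421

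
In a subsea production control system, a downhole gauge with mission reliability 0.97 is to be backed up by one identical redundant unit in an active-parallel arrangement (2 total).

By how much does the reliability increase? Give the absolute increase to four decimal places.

0.0291

R_before = 0.97
R_after = 1 − (1 − 0.97)^2 = 0.9991
ΔR = 0.9991 − 0.97 = 0.0291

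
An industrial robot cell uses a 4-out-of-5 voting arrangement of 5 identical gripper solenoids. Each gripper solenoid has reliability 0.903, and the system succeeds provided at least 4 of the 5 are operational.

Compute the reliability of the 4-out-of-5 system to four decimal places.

0.9229

R = Σ_{i=4}^{5} C(5,i) p^i (1−p)^{5−i} with p = 0.903
C(5,4)·0.903^4·0.097^1 = 0.322473
C(5,5)·0.903^5·0.097^0 = 0.600397
Sum = 0.9229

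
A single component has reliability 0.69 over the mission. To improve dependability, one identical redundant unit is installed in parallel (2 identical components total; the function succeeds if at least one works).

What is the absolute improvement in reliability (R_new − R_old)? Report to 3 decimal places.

0.214

R_before = 0.69
R_after = 1 − (1 − 0.69)^2 = 0.904
ΔR = 0.904 − 0.69 = 0.214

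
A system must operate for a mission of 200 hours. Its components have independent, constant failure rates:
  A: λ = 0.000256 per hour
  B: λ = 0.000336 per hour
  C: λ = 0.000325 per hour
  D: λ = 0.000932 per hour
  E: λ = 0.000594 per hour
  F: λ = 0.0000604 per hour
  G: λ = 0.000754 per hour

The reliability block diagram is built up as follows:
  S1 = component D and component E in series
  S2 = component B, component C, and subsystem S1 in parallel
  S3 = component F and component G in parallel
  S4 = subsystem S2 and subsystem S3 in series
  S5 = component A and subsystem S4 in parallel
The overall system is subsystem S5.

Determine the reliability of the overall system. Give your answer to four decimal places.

R(A) = exp(−0.000256 × 200) = 0.950089
R(B) = exp(−0.000336 × 200) = 0.935008
R(C) = exp(−0.000325 × 200) = 0.937067
R(D) = exp(−0.000932 × 200) = 0.829942
R(E) = exp(−0.000594 × 200) = 0.887985
R(F) = exp(−0.0000604 × 200) = 0.987993
R(G) = exp(−0.000754 × 200) = 0.860020
Series (D and E): 0.829942 × 0.887985 = 0.736976
Parallel (B, C, and [0.736976]): 1 − (1 − 0.935008)(1 − 0.937067)(1 − 0.736976) = 0.998924
Parallel (F and G): 1 − (1 − 0.987993)(1 − 0.860020) = 0.998319
Series ([0.998924] and [0.998319]): 0.998924 × 0.998319 = 0.997245
Parallel (A and [0.997245]): 1 − (1 − 0.950089)(1 − 0.997245) = 0.9999

0.9999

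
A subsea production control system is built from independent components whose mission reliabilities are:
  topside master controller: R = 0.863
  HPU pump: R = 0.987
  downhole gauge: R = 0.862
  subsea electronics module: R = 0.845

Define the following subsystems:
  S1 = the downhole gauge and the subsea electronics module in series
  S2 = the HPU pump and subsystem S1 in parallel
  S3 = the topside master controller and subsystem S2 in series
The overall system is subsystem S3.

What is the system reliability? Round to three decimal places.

Series (downhole gauge and subsea electronics module): 0.86200 × 0.84500 = 0.72839
Parallel (HPU pump and [0.72839]): 1 − (1 − 0.98700)(1 − 0.72839) = 0.99647
Series (topside master controller and [0.99647]): 0.86300 × 0.99647 = 0.860

0.860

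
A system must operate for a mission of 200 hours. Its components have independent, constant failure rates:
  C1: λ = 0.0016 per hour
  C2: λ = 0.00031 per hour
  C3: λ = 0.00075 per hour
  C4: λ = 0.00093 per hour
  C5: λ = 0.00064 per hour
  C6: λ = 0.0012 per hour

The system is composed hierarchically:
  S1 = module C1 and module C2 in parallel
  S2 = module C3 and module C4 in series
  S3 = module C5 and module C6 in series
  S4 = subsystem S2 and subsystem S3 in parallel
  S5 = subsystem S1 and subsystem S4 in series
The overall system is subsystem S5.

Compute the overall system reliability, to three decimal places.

0.897

R(C1) = exp(−0.0016 × 200) = 0.72615
R(C2) = exp(−0.00031 × 200) = 0.93988
R(C3) = exp(−0.00075 × 200) = 0.86071
R(C4) = exp(−0.00093 × 200) = 0.83027
R(C5) = exp(−0.00064 × 200) = 0.87985
R(C6) = exp(−0.0012 × 200) = 0.78663
Parallel (C1 and C2): 1 − (1 − 0.72615)(1 − 0.93988) = 0.98354
Series (C3 and C4): 0.86071 × 0.83027 = 0.71462
Series (C5 and C6): 0.87985 × 0.78663 = 0.69212
Parallel ([0.71462] and [0.69212]): 1 − (1 − 0.71462)(1 − 0.69212) = 0.91214
Series ([0.98354] and [0.91214]): 0.98354 × 0.91214 = 0.897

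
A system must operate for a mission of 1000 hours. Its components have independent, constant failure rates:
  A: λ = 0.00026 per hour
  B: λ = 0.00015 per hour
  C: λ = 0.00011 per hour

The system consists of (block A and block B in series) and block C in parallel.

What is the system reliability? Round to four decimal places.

0.9650

R(A) = exp(−0.00026 × 1000) = 0.771052
R(B) = exp(−0.00015 × 1000) = 0.860708
R(C) = exp(−0.00011 × 1000) = 0.895834
Series (A and B): 0.771052 × 0.860708 = 0.663651
Parallel ([0.663651] and C): 1 − (1 − 0.663651)(1 − 0.895834) = 0.9650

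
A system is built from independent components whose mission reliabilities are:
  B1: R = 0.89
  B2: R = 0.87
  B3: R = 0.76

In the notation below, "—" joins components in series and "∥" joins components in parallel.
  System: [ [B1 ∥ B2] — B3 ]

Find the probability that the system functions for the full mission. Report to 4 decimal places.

Parallel (B1 and B2): 1 − (1 − 0.890000)(1 − 0.870000) = 0.985700
Series ([0.985700] and B3): 0.985700 × 0.760000 = 0.7491

0.7491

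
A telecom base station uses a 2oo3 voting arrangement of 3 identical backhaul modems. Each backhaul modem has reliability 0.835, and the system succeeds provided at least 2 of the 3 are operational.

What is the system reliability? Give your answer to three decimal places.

0.927

R = Σ_{i=2}^{3} C(3,i) p^i (1−p)^{3−i} with p = 0.835
C(3,2)·0.835^2·0.165^1 = 0.34513
C(3,3)·0.835^3·0.165^0 = 0.58218
Sum = 0.927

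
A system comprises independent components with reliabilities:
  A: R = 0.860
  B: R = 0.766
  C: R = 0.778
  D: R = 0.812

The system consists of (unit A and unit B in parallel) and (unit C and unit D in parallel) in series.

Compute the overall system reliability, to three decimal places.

Parallel (A and B): 1 − (1 − 0.86000)(1 − 0.76600) = 0.96724
Parallel (C and D): 1 − (1 − 0.77800)(1 − 0.81200) = 0.95826
Series ([0.96724] and [0.95826]): 0.96724 × 0.95826 = 0.927

0.927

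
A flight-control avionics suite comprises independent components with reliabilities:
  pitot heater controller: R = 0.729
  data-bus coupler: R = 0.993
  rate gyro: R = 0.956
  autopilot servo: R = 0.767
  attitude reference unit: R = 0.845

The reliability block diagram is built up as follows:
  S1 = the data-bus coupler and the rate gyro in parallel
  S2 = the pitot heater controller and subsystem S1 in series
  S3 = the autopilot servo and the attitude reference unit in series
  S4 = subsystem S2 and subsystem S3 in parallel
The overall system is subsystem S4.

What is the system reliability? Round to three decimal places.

0.905

Parallel (data-bus coupler and rate gyro): 1 − (1 − 0.99300)(1 − 0.95600) = 0.99969
Series (pitot heater controller and [0.99969]): 0.72900 × 0.99969 = 0.72877
Series (autopilot servo and attitude reference unit): 0.76700 × 0.84500 = 0.64812
Parallel ([0.72877] and [0.64812]): 1 − (1 − 0.72877)(1 − 0.64812) = 0.905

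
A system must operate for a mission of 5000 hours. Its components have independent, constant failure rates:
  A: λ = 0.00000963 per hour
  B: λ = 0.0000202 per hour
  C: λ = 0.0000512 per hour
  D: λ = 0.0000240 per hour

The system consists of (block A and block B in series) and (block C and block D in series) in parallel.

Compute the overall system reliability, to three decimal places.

0.957

R(A) = exp(−0.00000963 × 5000) = 0.95299
R(B) = exp(−0.0000202 × 5000) = 0.90393
R(C) = exp(−0.0000512 × 5000) = 0.77414
R(D) = exp(−0.0000240 × 5000) = 0.88692
Series (A and B): 0.95299 × 0.90393 = 0.86144
Series (C and D): 0.77414 × 0.88692 = 0.68660
Parallel ([0.86144] and [0.68660]): 1 − (1 − 0.86144)(1 − 0.68660) = 0.957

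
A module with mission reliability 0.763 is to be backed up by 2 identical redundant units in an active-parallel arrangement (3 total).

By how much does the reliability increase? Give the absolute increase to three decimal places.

0.224

R_before = 0.763
R_after = 1 − (1 − 0.763)^3 = 0.987
ΔR = 0.987 − 0.763 = 0.224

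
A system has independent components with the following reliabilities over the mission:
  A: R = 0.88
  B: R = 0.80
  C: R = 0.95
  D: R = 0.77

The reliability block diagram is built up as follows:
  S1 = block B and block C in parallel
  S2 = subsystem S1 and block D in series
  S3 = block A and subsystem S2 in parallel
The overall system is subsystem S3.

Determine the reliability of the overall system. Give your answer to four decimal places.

Parallel (B and C): 1 − (1 − 0.800000)(1 − 0.950000) = 0.990000
Series ([0.990000] and D): 0.990000 × 0.770000 = 0.762300
Parallel (A and [0.762300]): 1 − (1 − 0.880000)(1 − 0.762300) = 0.9715

0.9715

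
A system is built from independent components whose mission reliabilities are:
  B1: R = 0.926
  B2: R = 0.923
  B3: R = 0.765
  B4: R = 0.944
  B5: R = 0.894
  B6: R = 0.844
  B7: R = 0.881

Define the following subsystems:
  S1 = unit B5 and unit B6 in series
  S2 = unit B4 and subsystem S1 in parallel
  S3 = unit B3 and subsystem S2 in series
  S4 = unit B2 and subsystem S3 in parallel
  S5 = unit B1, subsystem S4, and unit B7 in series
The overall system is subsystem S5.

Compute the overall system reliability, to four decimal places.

Series (B5 and B6): 0.894000 × 0.844000 = 0.754536
Parallel (B4 and [0.754536]): 1 − (1 − 0.944000)(1 − 0.754536) = 0.986254
Series (B3 and [0.986254]): 0.765000 × 0.986254 = 0.754484
Parallel (B2 and [0.754484]): 1 − (1 − 0.923000)(1 − 0.754484) = 0.981095
Series (B1, [0.981095], and B7): 0.926000 × 0.981095 × 0.881000 = 0.8004

0.8004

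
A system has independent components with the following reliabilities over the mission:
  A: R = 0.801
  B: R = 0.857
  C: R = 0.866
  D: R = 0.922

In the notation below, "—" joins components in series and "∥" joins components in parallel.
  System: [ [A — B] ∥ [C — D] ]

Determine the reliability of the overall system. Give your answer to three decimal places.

0.937

Series (A and B): 0.80100 × 0.85700 = 0.68646
Series (C and D): 0.86600 × 0.92200 = 0.79845
Parallel ([0.68646] and [0.79845]): 1 − (1 − 0.68646)(1 − 0.79845) = 0.937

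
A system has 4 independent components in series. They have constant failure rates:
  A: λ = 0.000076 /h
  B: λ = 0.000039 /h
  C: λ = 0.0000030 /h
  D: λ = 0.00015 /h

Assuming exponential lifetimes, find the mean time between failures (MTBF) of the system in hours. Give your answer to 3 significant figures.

Series of exponential components: λ_sys = Σ λ_i
λ_sys = 0.000076 + 0.000039 + 0.0000030 + 0.00015 = 2.6800e-04 /h
MTBF = 1 / λ_sys = 3730 h

3730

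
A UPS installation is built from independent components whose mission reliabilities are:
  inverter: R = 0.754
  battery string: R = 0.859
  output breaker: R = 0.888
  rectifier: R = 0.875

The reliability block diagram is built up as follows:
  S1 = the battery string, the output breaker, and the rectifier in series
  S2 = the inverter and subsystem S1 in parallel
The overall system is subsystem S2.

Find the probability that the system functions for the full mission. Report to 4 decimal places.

0.9182

Series (battery string, output breaker, and rectifier): 0.859000 × 0.888000 × 0.875000 = 0.667443
Parallel (inverter and [0.667443]): 1 − (1 − 0.754000)(1 − 0.667443) = 0.9182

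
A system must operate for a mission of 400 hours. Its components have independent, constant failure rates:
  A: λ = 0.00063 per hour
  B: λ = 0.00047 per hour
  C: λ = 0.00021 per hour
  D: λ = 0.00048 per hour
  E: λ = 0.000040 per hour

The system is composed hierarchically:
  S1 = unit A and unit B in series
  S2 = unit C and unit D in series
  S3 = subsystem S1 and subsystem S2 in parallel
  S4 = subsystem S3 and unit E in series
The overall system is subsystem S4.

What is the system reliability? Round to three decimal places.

R(A) = exp(−0.00063 × 400) = 0.77724
R(B) = exp(−0.00047 × 400) = 0.82861
R(C) = exp(−0.00021 × 400) = 0.91943
R(D) = exp(−0.00048 × 400) = 0.82531
R(E) = exp(−0.000040 × 400) = 0.98413
Series (A and B): 0.77724 × 0.82861 = 0.64403
Series (C and D): 0.91943 × 0.82531 = 0.75881
Parallel ([0.64403] and [0.75881]): 1 − (1 − 0.64403)(1 − 0.75881) = 0.91414
Series ([0.91414] and E): 0.91414 × 0.98413 = 0.900

0.900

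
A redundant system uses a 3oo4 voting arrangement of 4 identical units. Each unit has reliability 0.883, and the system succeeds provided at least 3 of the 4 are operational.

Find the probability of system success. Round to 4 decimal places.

R = Σ_{i=3}^{4} C(4,i) p^i (1−p)^{4−i} with p = 0.883
C(4,3)·0.883^3·0.117^1 = 0.322202
C(4,4)·0.883^4·0.117^0 = 0.607915
Sum = 0.9301

0.9301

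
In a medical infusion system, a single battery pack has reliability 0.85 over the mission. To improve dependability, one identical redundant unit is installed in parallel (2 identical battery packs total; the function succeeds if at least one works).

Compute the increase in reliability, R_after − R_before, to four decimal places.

0.1275

R_before = 0.85
R_after = 1 − (1 − 0.85)^2 = 0.9775
ΔR = 0.9775 − 0.85 = 0.1275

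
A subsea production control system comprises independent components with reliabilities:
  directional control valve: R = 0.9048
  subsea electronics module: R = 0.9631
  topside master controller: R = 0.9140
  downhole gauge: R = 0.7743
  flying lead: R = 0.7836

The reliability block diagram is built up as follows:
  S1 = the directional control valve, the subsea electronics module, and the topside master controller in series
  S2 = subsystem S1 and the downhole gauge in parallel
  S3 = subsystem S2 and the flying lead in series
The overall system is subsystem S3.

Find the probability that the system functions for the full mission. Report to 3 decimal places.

Series (directional control valve, subsea electronics module, and topside master controller): 0.90480 × 0.96310 × 0.91400 = 0.79647
Parallel ([0.79647] and downhole gauge): 1 − (1 − 0.79647)(1 − 0.77430) = 0.95406
Series ([0.95406] and flying lead): 0.95406 × 0.78360 = 0.748

0.748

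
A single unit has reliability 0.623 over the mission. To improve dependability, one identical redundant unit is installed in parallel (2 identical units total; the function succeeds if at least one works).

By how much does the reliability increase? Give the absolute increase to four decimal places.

R_before = 0.623
R_after = 1 − (1 − 0.623)^2 = 0.8579
ΔR = 0.8579 − 0.623 = 0.2349

0.2349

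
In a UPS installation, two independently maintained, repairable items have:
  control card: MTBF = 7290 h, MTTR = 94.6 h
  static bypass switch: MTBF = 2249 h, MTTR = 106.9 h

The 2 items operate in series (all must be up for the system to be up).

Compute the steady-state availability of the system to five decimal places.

0.94240

A(control card) = MTBF/(MTBF+MTTR) = 7290/(7290+94.6) = 0.987190
A(static bypass switch) = MTBF/(MTBF+MTTR) = 2249/(2249+106.9) = 0.954625
Series availability: 0.987190 × 0.954625 = 0.94240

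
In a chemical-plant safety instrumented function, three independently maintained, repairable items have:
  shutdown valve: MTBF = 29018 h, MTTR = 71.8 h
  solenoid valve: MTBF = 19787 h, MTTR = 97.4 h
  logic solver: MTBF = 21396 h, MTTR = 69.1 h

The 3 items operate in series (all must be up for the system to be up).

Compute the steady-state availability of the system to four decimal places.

0.9895

A(shutdown valve) = MTBF/(MTBF+MTTR) = 29018/(29018+71.8) = 0.997532
A(solenoid valve) = MTBF/(MTBF+MTTR) = 19787/(19787+97.4) = 0.995102
A(logic solver) = MTBF/(MTBF+MTTR) = 21396/(21396+69.1) = 0.996781
Series availability: 0.997532 × 0.995102 × 0.996781 = 0.9895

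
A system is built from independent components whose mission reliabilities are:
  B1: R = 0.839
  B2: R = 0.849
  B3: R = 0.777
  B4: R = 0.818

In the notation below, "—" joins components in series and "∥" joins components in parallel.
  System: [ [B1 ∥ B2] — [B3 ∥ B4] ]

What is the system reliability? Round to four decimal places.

Parallel (B1 and B2): 1 − (1 − 0.839000)(1 − 0.849000) = 0.975689
Parallel (B3 and B4): 1 − (1 − 0.777000)(1 − 0.818000) = 0.959414
Series ([0.975689] and [0.959414]): 0.975689 × 0.959414 = 0.9361

0.9361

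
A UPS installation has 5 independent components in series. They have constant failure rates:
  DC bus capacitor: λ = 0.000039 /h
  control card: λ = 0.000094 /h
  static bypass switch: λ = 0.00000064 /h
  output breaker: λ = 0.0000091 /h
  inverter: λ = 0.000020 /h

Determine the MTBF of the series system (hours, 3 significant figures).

Series of exponential components: λ_sys = Σ λ_i
λ_sys = 0.000039 + 0.000094 + 0.00000064 + 0.0000091 + 0.000020 = 1.6274e-04 /h
MTBF = 1 / λ_sys = 6140 h

6140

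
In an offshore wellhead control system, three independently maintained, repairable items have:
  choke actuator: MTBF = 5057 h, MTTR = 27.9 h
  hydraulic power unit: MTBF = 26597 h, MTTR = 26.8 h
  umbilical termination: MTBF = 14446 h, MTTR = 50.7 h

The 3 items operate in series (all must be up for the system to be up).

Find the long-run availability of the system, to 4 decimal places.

0.9900

A(choke actuator) = MTBF/(MTBF+MTTR) = 5057/(5057+27.9) = 0.994513
A(hydraulic power unit) = MTBF/(MTBF+MTTR) = 26597/(26597+26.8) = 0.998993
A(umbilical termination) = MTBF/(MTBF+MTTR) = 14446/(14446+50.7) = 0.996503
Series availability: 0.994513 × 0.998993 × 0.996503 = 0.9900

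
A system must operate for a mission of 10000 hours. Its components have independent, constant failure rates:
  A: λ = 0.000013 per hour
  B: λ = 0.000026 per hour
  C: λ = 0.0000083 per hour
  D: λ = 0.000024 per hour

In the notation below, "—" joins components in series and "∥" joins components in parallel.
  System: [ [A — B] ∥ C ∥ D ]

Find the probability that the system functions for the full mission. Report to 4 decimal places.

0.9945

R(A) = exp(−0.000013 × 10000) = 0.878095
R(B) = exp(−0.000026 × 10000) = 0.771052
R(C) = exp(−0.0000083 × 10000) = 0.920351
R(D) = exp(−0.000024 × 10000) = 0.786628
Series (A and B): 0.878095 × 0.771052 = 0.677057
Parallel ([0.677057], C, and D): 1 − (1 − 0.677057)(1 − 0.920351)(1 − 0.786628) = 0.9945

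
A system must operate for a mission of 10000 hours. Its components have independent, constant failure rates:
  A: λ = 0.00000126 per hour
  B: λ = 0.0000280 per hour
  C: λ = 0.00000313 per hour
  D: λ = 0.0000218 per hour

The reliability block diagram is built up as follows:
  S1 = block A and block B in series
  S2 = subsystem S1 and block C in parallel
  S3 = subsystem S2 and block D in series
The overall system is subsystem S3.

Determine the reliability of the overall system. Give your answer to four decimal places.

0.7978

R(A) = exp(−0.00000126 × 10000) = 0.987479
R(B) = exp(−0.0000280 × 10000) = 0.755784
R(C) = exp(−0.00000313 × 10000) = 0.969185
R(D) = exp(−0.0000218 × 10000) = 0.804125
Series (A and B): 0.987479 × 0.755784 = 0.746321
Parallel ([0.746321] and C): 1 − (1 − 0.746321)(1 − 0.969185) = 0.992183
Series ([0.992183] and D): 0.992183 × 0.804125 = 0.7978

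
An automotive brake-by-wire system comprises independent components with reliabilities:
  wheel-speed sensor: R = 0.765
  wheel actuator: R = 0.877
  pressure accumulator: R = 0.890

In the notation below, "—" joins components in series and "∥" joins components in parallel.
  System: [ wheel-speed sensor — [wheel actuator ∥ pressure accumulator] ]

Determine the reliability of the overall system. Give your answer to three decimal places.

Parallel (wheel actuator and pressure accumulator): 1 − (1 − 0.87700)(1 − 0.89000) = 0.98647
Series (wheel-speed sensor and [0.98647]): 0.76500 × 0.98647 = 0.755

0.755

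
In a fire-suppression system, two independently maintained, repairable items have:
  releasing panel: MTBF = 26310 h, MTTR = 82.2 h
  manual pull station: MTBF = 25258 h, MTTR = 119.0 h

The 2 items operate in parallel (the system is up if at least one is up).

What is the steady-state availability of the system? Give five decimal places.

A(releasing panel) = MTBF/(MTBF+MTTR) = 26310/(26310+82.2) = 0.996885
A(manual pull station) = MTBF/(MTBF+MTTR) = 25258/(25258+119.0) = 0.995311
Parallel availability: 1 − (1 − 0.996885)(1 − 0.995311) = 0.99999

0.99999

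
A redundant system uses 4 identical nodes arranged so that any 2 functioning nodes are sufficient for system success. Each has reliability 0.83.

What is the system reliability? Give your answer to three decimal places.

0.983

R = Σ_{i=2}^{4} C(4,i) p^i (1−p)^{4−i} with p = 0.83
C(4,2)·0.83^2·0.17^2 = 0.11946
C(4,3)·0.83^3·0.17^1 = 0.38882
C(4,4)·0.83^4·0.17^0 = 0.47458
Sum = 0.983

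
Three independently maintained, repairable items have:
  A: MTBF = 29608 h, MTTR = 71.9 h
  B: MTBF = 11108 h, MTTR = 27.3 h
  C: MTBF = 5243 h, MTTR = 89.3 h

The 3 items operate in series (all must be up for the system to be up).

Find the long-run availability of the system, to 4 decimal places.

A(A) = MTBF/(MTBF+MTTR) = 29608/(29608+71.9) = 0.997577
A(B) = MTBF/(MTBF+MTTR) = 11108/(11108+27.3) = 0.997548
A(C) = MTBF/(MTBF+MTTR) = 5243/(5243+89.3) = 0.983253
Series availability: 0.997577 × 0.997548 × 0.983253 = 0.9785

0.9785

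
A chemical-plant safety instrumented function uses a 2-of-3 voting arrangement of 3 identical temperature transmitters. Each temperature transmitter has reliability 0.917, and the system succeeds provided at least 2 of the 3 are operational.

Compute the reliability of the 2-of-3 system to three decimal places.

R = Σ_{i=2}^{3} C(3,i) p^i (1−p)^{3−i} with p = 0.917
C(3,2)·0.917^2·0.083^1 = 0.20938
C(3,3)·0.917^3·0.083^0 = 0.77110
Sum = 0.980

0.980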